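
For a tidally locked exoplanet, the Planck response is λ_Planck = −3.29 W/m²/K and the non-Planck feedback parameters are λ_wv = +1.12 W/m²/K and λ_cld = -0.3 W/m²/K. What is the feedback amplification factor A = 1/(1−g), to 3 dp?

Convert to gains: g_wv = 1.12/3.29 = 0.3404; g_cld = -0.3/3.29 = -0.09119.
Total gain g = 0.24921.
A = 1/(1 − 0.24921) = 1.332.

1.332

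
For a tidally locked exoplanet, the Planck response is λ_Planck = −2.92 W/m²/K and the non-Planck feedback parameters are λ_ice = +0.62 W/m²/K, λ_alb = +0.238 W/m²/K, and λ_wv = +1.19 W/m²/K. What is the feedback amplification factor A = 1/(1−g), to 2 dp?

3.35

Convert to gains: g_ice = 0.62/2.92 = 0.2123; g_alb = 0.238/2.92 = 0.08151; g_wv = 1.19/2.92 = 0.4075.
Total gain g = 0.70131.
A = 1/(1 − 0.70131) = 3.35.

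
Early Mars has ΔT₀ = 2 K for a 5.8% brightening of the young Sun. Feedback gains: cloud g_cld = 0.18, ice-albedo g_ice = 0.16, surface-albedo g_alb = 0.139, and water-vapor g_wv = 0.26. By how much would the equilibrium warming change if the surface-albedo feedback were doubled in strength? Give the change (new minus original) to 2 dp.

Original: g = 0.739, ΔT = 2/(1−0.739) = 7.6628 K.
With doubled surface-albedo: g' = 0.878, ΔT' = 2/(1−0.878) = 16.3934 K.
Change = 16.3934 − 7.6628 = 8.73 K.

8.73 K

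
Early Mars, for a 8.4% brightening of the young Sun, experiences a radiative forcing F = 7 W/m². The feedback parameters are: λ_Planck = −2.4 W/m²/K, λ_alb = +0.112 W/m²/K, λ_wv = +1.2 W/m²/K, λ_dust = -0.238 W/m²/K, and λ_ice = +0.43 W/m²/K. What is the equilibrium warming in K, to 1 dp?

Net feedback parameter λ = (−2.4) + (+0.112) + (+1.2) + (-0.238) + (+0.43) = -0.896 W/m²/K.
ΔT = −F/λ = −7/(-0.896) = 7.8 K.

7.8 K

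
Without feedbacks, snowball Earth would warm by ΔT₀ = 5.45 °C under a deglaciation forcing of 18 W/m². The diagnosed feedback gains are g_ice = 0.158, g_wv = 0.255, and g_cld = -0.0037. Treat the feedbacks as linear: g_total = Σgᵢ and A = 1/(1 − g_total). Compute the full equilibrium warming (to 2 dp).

9.23 °C

Total gain g = 0.158 + 0.255 − 0.0037 = 0.4093.
Amplification A = 1/(1 − 0.4093) = 1.693.
ΔT = 5.45 × 1.693 = 9.23 °C.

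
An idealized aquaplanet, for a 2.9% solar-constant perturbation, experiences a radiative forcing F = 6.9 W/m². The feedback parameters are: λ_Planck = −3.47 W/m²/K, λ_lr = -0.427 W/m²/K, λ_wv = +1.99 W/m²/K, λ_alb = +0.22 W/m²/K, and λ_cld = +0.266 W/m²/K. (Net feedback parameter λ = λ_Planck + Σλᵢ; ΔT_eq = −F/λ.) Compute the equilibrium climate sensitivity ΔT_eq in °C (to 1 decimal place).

Net feedback parameter λ = (−3.47) + (-0.427) + (+1.99) + (+0.22) + (+0.266) = -1.421 W/m²/K.
ΔT = −F/λ = −6.9/(-1.421) = 4.9 °C.

4.9 °C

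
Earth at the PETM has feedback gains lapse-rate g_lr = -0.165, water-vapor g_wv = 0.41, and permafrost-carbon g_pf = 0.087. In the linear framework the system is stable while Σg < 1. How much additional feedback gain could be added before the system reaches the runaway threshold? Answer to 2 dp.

0.67

Current total gain = -0.165 + 0.41 + 0.087 = 0.332.
Margin to runaway = 1 − 0.332 = 0.67.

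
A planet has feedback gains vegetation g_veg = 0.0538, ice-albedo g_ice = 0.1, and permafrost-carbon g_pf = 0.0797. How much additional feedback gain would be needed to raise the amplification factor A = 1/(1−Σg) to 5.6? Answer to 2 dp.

0.59

Current total gain = 0.2335.
Target gain for A = 5.6: g* = 1 − 1/5.6 = 0.8214.
Additional gain needed = 0.8214 − 0.2335 = 0.59.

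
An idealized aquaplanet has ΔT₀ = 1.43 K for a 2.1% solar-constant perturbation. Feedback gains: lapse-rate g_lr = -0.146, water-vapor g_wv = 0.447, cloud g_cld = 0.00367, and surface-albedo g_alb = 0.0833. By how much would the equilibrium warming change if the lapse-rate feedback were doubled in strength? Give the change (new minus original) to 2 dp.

Original: g = 0.38797, ΔT = 1.43/(1−0.38797) = 2.3365 K.
With doubled lapse-rate: g' = 0.24197, ΔT' = 1.43/(1−0.24197) = 1.8865 K.
Change = 1.8865 − 2.3365 = -0.45 K.

-0.45 K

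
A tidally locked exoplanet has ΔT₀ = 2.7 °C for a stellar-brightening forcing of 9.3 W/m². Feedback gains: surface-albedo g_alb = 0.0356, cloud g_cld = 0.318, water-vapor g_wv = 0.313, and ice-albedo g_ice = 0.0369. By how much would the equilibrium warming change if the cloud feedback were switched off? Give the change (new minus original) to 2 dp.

-4.71 °C

Original: g = 0.7035, ΔT = 2.7/(1−0.7035) = 9.1062 °C.
Without cloud: g' = 0.3855, ΔT' = 2.7/(1−0.3855) = 4.3938 °C.
Change = 4.3938 − 9.1062 = -4.71 °C.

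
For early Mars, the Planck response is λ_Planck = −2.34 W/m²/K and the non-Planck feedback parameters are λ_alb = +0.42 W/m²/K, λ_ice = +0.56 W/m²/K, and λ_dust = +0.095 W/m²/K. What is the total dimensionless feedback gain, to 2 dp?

0.46

Convert to gains: g_alb = 0.42/2.34 = 0.1795; g_ice = 0.56/2.34 = 0.2393; g_dust = 0.095/2.34 = 0.0406.
Total gain g = 0.4594.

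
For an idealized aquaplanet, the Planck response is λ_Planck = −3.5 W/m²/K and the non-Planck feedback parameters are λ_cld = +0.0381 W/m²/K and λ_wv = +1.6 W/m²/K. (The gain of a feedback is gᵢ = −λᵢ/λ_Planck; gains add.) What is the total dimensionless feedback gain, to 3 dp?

Convert to gains: g_cld = 0.0381/3.5 = 0.01089; g_wv = 1.6/3.5 = 0.4571.
Total gain g = 0.46799.

0.468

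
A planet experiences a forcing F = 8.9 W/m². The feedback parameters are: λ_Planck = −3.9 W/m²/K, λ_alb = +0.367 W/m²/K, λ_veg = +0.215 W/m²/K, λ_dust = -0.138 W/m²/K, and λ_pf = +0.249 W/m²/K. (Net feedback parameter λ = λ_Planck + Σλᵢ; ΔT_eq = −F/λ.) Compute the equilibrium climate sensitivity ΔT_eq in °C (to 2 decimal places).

2.78 °C

Net feedback parameter λ = (−3.9) + (+0.367) + (+0.215) + (-0.138) + (+0.249) = -3.207 W/m²/K.
ΔT = −F/λ = −8.9/(-3.207) = 2.78 °C.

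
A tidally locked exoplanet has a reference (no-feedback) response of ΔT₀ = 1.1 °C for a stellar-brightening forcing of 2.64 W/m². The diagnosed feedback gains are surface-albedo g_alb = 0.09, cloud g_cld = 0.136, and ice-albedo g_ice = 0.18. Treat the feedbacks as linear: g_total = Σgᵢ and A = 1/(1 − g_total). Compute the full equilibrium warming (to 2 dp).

Total gain g = 0.09 + 0.136 + 0.18 = 0.406.
Amplification A = 1/(1 − 0.406) = 1.684.
ΔT = 1.1 × 1.684 = 1.85 °C.

1.85 °C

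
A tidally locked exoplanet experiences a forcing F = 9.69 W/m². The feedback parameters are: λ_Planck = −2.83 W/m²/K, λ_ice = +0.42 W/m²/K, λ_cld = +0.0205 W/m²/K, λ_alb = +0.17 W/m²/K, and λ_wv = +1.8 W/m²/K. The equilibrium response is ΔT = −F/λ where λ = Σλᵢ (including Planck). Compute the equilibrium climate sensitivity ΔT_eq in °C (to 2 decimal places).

Net feedback parameter λ = (−2.83) + (+0.42) + (+0.0205) + (+0.17) + (+1.8) = -0.4195 W/m²/K.
ΔT = −F/λ = −9.69/(-0.4195) = 23.10 °C.

23.10 °C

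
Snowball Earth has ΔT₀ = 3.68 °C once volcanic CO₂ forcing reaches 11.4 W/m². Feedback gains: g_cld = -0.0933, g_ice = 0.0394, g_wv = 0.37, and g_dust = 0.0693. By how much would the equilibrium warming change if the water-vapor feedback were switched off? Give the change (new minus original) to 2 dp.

-2.25 °C

Original: g = 0.3854, ΔT = 3.68/(1−0.3854) = 5.9876 °C.
Without water-vapor: g' = 0.0154, ΔT' = 3.68/(1−0.0154) = 3.7376 °C.
Change = 3.7376 − 5.9876 = -2.25 °C.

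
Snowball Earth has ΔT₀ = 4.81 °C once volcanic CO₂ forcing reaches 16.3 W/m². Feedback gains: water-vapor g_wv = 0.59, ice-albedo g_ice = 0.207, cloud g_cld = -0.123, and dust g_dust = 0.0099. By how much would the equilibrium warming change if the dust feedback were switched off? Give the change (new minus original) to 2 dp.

Original: g = 0.6839, ΔT = 4.81/(1−0.6839) = 15.2167 °C.
Without dust: g' = 0.674, ΔT' = 4.81/(1−0.674) = 14.7546 °C.
Change = 14.7546 − 15.2167 = -0.46 °C.

-0.46 °C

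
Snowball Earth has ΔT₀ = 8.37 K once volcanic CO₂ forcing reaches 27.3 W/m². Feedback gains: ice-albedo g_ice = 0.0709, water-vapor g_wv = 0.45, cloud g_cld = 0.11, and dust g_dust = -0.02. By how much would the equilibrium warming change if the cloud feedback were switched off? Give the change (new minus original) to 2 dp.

-4.74 K

Original: g = 0.6109, ΔT = 8.37/(1−0.6109) = 21.5112 K.
Without cloud: g' = 0.5009, ΔT' = 8.37/(1−0.5009) = 16.7702 K.
Change = 16.7702 − 21.5112 = -4.74 K.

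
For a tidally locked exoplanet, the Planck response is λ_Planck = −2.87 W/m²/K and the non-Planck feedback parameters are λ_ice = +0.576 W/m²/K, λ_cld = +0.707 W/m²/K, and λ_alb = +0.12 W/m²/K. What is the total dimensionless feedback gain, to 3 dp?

0.489

Convert to gains: g_ice = 0.576/2.87 = 0.2007; g_cld = 0.707/2.87 = 0.2463; g_alb = 0.12/2.87 = 0.04181.
Total gain g = 0.48881.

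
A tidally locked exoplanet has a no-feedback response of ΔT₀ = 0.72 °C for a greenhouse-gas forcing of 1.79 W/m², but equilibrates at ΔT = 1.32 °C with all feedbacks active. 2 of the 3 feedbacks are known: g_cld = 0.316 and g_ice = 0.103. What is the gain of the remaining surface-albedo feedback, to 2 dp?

0.04

Amplification A = ΔT/ΔT₀ = 1.32/0.72 = 1.833.
Total gain g = 1 − 1/A = 1 − 1/1.833 = 0.4544.
Known gains sum to 0.316 + 0.103 = 0.419.
g_alb = 0.4544 − 0.419 = 0.04.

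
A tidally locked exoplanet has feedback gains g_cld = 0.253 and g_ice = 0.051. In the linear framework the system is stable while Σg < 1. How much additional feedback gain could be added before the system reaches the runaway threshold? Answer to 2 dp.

0.70

Current total gain = 0.253 + 0.051 = 0.304.
Margin to runaway = 1 − 0.304 = 0.70.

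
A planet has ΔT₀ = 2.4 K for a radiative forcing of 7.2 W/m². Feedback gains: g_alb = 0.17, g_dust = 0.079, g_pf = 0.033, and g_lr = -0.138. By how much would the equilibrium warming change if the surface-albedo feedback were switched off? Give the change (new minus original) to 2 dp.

Original: g = 0.144, ΔT = 2.4/(1−0.144) = 2.8037 K.
Without surface-albedo: g' = -0.026, ΔT' = 2.4/(1+0.026) = 2.3392 K.
Change = 2.3392 − 2.8037 = -0.46 K.

-0.46 K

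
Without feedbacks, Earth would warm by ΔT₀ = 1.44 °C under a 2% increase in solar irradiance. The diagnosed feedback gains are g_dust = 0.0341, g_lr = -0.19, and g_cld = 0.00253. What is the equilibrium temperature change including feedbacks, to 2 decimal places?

1.25 °C

Total gain g = 0.0341 − 0.19 + 0.00253 = -0.15337.
Amplification A = 1/(1 + 0.15337) = 0.867.
ΔT = 1.44 × 0.867 = 1.25 °C.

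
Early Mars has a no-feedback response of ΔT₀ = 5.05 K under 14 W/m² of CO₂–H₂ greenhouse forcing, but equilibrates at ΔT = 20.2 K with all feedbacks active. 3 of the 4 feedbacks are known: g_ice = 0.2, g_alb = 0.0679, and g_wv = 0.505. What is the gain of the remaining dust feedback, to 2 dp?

-0.02

Amplification A = ΔT/ΔT₀ = 20.2/5.05 = 4.
Total gain g = 1 − 1/A = 1 − 1/4 = 0.75.
Known gains sum to 0.2 + 0.0679 + 0.505 = 0.7729.
g_dust = 0.75 − 0.7729 = -0.02.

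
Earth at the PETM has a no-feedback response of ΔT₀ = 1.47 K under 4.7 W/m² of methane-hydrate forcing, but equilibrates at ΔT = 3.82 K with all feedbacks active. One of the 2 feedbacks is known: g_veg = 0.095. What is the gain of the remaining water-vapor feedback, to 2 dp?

0.52

Amplification A = ΔT/ΔT₀ = 3.82/1.47 = 2.599.
Total gain g = 1 − 1/A = 1 − 1/2.599 = 0.6152.
The known gain is 0.095.
g_wv = 0.6152 − 0.095 = 0.52.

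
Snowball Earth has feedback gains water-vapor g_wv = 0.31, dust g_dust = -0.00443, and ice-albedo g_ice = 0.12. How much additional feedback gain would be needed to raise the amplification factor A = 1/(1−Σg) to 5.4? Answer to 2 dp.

0.39

Current total gain = 0.42557.
Target gain for A = 5.4: g* = 1 − 1/5.4 = 0.8148.
Additional gain needed = 0.8148 − 0.42557 = 0.39.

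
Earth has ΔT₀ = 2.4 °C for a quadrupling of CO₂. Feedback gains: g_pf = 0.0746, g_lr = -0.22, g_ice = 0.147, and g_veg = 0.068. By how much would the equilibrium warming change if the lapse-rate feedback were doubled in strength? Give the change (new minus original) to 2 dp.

Original: g = 0.0696, ΔT = 2.4/(1−0.0696) = 2.5795 °C.
With doubled lapse-rate: g' = -0.1504, ΔT' = 2.4/(1+0.1504) = 2.0862 °C.
Change = 2.0862 − 2.5795 = -0.49 °C.

-0.49 °C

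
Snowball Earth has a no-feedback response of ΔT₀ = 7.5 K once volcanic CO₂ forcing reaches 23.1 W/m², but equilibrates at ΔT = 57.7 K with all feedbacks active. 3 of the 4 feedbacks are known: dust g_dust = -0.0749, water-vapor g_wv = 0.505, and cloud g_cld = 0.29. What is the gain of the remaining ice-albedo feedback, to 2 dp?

Amplification A = ΔT/ΔT₀ = 57.7/7.5 = 7.693.
Total gain g = 1 − 1/A = 1 − 1/7.693 = 0.87.
Known gains sum to -0.0749 + 0.505 + 0.29 = 0.7201.
g_ice = 0.87 − 0.7201 = 0.15.

0.15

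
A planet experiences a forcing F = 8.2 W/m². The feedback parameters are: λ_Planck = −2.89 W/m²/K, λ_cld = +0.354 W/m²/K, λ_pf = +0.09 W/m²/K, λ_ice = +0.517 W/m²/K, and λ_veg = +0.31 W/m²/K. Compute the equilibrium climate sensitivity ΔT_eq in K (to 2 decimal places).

5.06 K

Net feedback parameter λ = (−2.89) + (+0.354) + (+0.09) + (+0.517) + (+0.31) = -1.619 W/m²/K.
ΔT = −F/λ = −8.2/(-1.619) = 5.06 K.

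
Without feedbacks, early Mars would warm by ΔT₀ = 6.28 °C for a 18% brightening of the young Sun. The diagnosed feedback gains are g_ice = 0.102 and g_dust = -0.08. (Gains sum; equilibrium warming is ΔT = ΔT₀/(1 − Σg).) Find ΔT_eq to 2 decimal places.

Total gain g = 0.102 − 0.08 = 0.022.
Amplification A = 1/(1 − 0.022) = 1.022.
ΔT = 6.28 × 1.022 = 6.42 °C.

6.42 °C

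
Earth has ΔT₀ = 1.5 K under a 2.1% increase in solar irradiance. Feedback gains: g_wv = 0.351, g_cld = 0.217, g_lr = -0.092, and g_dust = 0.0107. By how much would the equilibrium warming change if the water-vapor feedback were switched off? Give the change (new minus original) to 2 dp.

Original: g = 0.4867, ΔT = 1.5/(1−0.4867) = 2.9223 K.
Without water-vapor: g' = 0.1357, ΔT' = 1.5/(1−0.1357) = 1.7355 K.
Change = 1.7355 − 2.9223 = -1.19 K.

-1.19 K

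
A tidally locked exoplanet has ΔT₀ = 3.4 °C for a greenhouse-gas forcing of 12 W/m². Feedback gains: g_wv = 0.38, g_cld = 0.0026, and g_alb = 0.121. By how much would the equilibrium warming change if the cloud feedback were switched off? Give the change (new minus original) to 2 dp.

-0.04 °C

Original: g = 0.5036, ΔT = 3.4/(1−0.5036) = 6.8493 °C.
Without cloud: g' = 0.501, ΔT' = 3.4/(1−0.501) = 6.8136 °C.
Change = 6.8136 − 6.8493 = -0.04 °C.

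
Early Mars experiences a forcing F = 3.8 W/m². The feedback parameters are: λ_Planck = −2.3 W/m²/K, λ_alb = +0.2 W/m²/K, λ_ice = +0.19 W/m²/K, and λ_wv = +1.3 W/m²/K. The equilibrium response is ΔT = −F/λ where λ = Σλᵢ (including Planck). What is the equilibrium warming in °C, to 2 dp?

6.23 °C

Net feedback parameter λ = (−2.3) + (+0.2) + (+0.19) + (+1.3) = -0.61 W/m²/K.
ΔT = −F/λ = −3.8/(-0.61) = 6.23 °C.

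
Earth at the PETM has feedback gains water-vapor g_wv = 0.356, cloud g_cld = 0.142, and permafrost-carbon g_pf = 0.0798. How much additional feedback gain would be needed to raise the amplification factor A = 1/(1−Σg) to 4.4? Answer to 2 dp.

0.19

Current total gain = 0.5778.
Target gain for A = 4.4: g* = 1 − 1/4.4 = 0.7727.
Additional gain needed = 0.7727 − 0.5778 = 0.19.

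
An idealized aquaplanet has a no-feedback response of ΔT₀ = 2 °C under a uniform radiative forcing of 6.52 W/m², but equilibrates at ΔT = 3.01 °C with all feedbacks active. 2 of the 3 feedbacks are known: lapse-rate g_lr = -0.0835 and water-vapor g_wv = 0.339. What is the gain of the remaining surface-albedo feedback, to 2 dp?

0.08

Amplification A = ΔT/ΔT₀ = 3.01/2 = 1.505.
Total gain g = 1 − 1/A = 1 − 1/1.505 = 0.3355.
Known gains sum to -0.0835 + 0.339 = 0.2555.
g_alb = 0.3355 − 0.2555 = 0.08.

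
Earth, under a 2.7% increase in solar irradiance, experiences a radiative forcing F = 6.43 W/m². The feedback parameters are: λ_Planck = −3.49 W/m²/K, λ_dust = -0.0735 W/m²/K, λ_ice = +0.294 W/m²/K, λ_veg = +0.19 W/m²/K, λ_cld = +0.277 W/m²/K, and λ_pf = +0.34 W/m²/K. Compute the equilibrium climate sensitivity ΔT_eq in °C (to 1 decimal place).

Net feedback parameter λ = (−3.49) + (-0.0735) + (+0.294) + (+0.19) + (+0.277) + (+0.34) = -2.4625 W/m²/K.
ΔT = −F/λ = −6.43/(-2.4625) = 2.6 °C.

2.6 °C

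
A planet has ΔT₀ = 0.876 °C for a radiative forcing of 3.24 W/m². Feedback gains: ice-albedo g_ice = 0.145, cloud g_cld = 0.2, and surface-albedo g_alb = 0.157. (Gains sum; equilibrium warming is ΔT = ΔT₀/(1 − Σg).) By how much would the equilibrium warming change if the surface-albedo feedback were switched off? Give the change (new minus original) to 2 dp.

-0.42 °C

Original: g = 0.502, ΔT = 0.876/(1−0.502) = 1.7590 °C.
Without surface-albedo: g' = 0.345, ΔT' = 0.876/(1−0.345) = 1.3374 °C.
Change = 1.3374 − 1.7590 = -0.42 °C.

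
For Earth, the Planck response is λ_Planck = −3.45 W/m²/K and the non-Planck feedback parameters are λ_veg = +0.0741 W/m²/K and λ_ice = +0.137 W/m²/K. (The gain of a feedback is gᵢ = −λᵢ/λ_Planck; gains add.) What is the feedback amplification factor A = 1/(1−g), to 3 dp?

Convert to gains: g_veg = 0.0741/3.45 = 0.02148; g_ice = 0.137/3.45 = 0.03971.
Total gain g = 0.06119.
A = 1/(1 − 0.06119) = 1.065.

1.065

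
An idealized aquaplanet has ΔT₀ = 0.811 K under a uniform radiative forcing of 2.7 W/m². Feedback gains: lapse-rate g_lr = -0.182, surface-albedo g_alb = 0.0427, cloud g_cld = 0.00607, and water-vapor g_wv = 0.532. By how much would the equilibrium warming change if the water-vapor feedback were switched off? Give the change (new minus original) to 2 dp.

Original: g = 0.39877, ΔT = 0.811/(1−0.39877) = 1.3489 K.
Without water-vapor: g' = -0.13323, ΔT' = 0.811/(1+0.13323) = 0.7157 K.
Change = 0.7157 − 1.3489 = -0.63 K.

-0.63 K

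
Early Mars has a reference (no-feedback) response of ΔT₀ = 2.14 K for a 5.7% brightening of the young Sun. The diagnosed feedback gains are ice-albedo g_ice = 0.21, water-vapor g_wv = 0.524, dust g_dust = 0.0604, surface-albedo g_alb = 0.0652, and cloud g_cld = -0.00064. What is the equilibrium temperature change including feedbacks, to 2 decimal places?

15.17 K

Total gain g = 0.21 + 0.524 + 0.0604 + 0.0652 − 0.00064 = 0.85896.
Amplification A = 1/(1 − 0.85896) = 7.09.
ΔT = 2.14 × 7.09 = 15.17 K.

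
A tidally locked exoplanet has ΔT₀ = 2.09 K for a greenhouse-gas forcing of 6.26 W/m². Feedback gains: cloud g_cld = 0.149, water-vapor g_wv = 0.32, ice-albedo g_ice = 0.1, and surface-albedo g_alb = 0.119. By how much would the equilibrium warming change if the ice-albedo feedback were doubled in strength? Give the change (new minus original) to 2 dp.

3.16 K

Original: g = 0.688, ΔT = 2.09/(1−0.688) = 6.6987 K.
With doubled ice-albedo: g' = 0.788, ΔT' = 2.09/(1−0.788) = 9.8585 K.
Change = 9.8585 − 6.6987 = 3.16 K.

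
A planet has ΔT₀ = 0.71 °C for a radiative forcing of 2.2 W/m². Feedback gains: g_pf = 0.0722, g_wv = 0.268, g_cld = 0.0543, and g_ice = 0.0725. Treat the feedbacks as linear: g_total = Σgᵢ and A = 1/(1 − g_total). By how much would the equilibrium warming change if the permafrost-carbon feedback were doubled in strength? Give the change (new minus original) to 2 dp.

Original: g = 0.467, ΔT = 0.71/(1−0.467) = 1.3321 °C.
With doubled permafrost-carbon: g' = 0.5392, ΔT' = 0.71/(1−0.5392) = 1.5408 °C.
Change = 1.5408 − 1.3321 = 0.21 °C.

0.21 °C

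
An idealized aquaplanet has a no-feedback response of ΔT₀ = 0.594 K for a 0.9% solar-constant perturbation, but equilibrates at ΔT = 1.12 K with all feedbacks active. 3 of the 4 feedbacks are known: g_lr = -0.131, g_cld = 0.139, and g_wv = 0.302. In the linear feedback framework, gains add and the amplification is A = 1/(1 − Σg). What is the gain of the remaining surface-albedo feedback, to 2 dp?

Amplification A = ΔT/ΔT₀ = 1.12/0.594 = 1.886.
Total gain g = 1 − 1/A = 1 − 1/1.886 = 0.4698.
Known gains sum to -0.131 + 0.139 + 0.302 = 0.31.
g_alb = 0.4698 − 0.31 = 0.16.

0.16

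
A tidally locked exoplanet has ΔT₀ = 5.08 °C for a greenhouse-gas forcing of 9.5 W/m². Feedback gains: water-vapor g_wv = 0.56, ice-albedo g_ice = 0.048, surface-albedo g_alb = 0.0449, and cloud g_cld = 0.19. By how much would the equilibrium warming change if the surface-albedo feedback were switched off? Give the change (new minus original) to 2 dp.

-7.19 °C

Original: g = 0.8429, ΔT = 5.08/(1−0.8429) = 32.3361 °C.
Without surface-albedo: g' = 0.798, ΔT' = 5.08/(1−0.798) = 25.1485 °C.
Change = 25.1485 − 32.3361 = -7.19 °C.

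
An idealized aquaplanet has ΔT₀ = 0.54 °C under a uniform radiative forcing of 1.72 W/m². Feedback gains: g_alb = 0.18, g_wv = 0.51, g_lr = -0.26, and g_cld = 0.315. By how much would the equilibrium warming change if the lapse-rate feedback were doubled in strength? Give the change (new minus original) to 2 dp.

Original: g = 0.745, ΔT = 0.54/(1−0.745) = 2.1176 °C.
With doubled lapse-rate: g' = 0.485, ΔT' = 0.54/(1−0.485) = 1.0485 °C.
Change = 1.0485 − 2.1176 = -1.07 °C.

-1.07 °C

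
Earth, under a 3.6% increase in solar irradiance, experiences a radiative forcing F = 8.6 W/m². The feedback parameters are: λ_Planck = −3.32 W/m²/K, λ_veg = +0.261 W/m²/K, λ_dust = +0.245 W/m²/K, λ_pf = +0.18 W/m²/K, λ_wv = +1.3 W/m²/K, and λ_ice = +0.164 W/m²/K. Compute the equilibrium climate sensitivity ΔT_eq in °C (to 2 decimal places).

7.35 °C

Net feedback parameter λ = (−3.32) + (+0.261) + (+0.245) + (+0.18) + (+1.3) + (+0.164) = -1.17 W/m²/K.
ΔT = −F/λ = −8.6/(-1.17) = 7.35 °C.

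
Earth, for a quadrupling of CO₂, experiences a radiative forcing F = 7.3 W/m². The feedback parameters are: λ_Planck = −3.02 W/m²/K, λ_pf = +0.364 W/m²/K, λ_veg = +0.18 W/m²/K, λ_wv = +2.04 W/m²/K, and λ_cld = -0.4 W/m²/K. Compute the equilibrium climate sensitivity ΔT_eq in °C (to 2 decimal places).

Net feedback parameter λ = (−3.02) + (+0.364) + (+0.18) + (+2.04) + (-0.4) = -0.836 W/m²/K.
ΔT = −F/λ = −7.3/(-0.836) = 8.73 °C.

8.73 °C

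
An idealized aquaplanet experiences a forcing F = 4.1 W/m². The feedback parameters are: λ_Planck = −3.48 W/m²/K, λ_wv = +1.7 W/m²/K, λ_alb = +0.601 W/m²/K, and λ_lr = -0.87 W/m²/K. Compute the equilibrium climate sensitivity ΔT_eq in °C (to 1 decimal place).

2.0 °C

Net feedback parameter λ = (−3.48) + (+1.7) + (+0.601) + (-0.87) = -2.049 W/m²/K.
ΔT = −F/λ = −4.1/(-2.049) = 2.0 °C.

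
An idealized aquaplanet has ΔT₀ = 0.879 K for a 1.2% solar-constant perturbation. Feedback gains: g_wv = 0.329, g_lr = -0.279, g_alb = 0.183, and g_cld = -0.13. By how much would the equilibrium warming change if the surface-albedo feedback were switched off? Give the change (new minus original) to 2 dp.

Original: g = 0.103, ΔT = 0.879/(1−0.103) = 0.9799 K.
Without surface-albedo: g' = -0.08, ΔT' = 0.879/(1+0.08) = 0.8139 K.
Change = 0.8139 − 0.9799 = -0.17 K.

-0.17 K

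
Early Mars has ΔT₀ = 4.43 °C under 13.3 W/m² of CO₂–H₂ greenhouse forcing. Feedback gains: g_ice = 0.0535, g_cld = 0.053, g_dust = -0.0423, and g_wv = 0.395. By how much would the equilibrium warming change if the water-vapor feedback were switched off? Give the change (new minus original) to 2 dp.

-3.46 °C

Original: g = 0.4592, ΔT = 4.43/(1−0.4592) = 8.1916 °C.
Without water-vapor: g' = 0.0642, ΔT' = 4.43/(1−0.0642) = 4.7339 °C.
Change = 4.7339 − 8.1916 = -3.46 °C.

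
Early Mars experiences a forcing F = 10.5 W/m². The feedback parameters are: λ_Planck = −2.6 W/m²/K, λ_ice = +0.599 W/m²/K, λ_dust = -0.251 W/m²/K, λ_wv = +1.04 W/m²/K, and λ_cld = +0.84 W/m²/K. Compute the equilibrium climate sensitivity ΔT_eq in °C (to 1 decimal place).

28.2 °C

Net feedback parameter λ = (−2.6) + (+0.599) + (-0.251) + (+1.04) + (+0.84) = -0.372 W/m²/K.
ΔT = −F/λ = −10.5/(-0.372) = 28.2 °C.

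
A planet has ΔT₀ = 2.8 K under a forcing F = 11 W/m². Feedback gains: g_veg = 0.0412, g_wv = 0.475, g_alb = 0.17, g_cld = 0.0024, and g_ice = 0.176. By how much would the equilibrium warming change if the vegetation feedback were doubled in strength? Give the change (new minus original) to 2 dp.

9.04 K

Original: g = 0.8646, ΔT = 2.8/(1−0.8646) = 20.6795 K.
With doubled vegetation: g' = 0.9058, ΔT' = 2.8/(1−0.9058) = 29.7240 K.
Change = 29.7240 − 20.6795 = 9.04 K.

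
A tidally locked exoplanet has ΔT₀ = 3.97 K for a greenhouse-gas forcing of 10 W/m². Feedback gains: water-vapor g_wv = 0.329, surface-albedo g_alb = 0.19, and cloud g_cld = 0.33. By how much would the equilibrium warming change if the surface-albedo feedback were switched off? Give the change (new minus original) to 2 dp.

-14.65 K

Original: g = 0.849, ΔT = 3.97/(1−0.849) = 26.2914 K.
Without surface-albedo: g' = 0.659, ΔT' = 3.97/(1−0.659) = 11.6422 K.
Change = 11.6422 − 26.2914 = -14.65 K.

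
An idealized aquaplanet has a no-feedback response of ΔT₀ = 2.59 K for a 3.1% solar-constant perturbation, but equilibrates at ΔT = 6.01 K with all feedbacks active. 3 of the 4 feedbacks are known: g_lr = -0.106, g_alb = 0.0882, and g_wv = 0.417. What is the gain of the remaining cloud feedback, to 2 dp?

0.17

Amplification A = ΔT/ΔT₀ = 6.01/2.59 = 2.32.
Total gain g = 1 − 1/A = 1 − 1/2.32 = 0.569.
Known gains sum to -0.106 + 0.0882 + 0.417 = 0.3992.
g_cld = 0.569 − 0.3992 = 0.17.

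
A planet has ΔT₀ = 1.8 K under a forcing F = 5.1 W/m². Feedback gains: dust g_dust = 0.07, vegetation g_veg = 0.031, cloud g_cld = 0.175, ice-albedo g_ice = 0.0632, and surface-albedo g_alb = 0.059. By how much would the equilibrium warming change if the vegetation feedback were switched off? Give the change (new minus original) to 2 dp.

Original: g = 0.3982, ΔT = 1.8/(1−0.3982) = 2.9910 K.
Without vegetation: g' = 0.3672, ΔT' = 1.8/(1−0.3672) = 2.8445 K.
Change = 2.8445 − 2.9910 = -0.15 K.

-0.15 K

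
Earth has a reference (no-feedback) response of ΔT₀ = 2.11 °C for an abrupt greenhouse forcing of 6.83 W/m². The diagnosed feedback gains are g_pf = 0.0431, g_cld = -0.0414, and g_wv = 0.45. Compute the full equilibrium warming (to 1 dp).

Total gain g = 0.0431 − 0.0414 + 0.45 = 0.4517.
Amplification A = 1/(1 − 0.4517) = 1.824.
ΔT = 2.11 × 1.824 = 3.8 °C.

3.8 °C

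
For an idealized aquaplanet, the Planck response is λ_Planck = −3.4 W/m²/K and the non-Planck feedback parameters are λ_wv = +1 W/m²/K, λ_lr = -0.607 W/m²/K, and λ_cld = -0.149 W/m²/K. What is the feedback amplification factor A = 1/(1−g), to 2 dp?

Convert to gains: g_wv = 1/3.4 = 0.2941; g_lr = -0.607/3.4 = -0.1785; g_cld = -0.149/3.4 = -0.04382.
Total gain g = 0.07178.
A = 1/(1 − 0.07178) = 1.08.

1.08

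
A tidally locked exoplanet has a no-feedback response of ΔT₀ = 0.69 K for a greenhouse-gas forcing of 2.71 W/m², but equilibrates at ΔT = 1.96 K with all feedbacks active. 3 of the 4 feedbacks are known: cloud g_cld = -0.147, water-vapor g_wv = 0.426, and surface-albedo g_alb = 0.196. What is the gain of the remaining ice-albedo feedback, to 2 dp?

0.17

Amplification A = ΔT/ΔT₀ = 1.96/0.69 = 2.841.
Total gain g = 1 − 1/A = 1 − 1/2.841 = 0.648.
Known gains sum to -0.147 + 0.426 + 0.196 = 0.475.
g_ice = 0.648 − 0.475 = 0.17.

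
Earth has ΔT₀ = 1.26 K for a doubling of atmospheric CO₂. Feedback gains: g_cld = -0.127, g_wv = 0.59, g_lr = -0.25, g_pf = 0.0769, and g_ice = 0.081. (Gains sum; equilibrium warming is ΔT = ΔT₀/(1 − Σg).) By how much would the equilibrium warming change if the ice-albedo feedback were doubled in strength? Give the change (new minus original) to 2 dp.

Original: g = 0.3709, ΔT = 1.26/(1−0.3709) = 2.0029 K.
With doubled ice-albedo: g' = 0.4519, ΔT' = 1.26/(1−0.4519) = 2.2989 K.
Change = 2.2989 − 2.0029 = 0.30 K.

0.30 K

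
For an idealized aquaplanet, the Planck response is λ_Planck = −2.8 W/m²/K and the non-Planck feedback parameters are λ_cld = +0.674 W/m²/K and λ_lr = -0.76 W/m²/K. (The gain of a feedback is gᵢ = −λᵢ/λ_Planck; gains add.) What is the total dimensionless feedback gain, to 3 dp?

Convert to gains: g_cld = 0.674/2.8 = 0.2407; g_lr = -0.76/2.8 = -0.2714.
Total gain g = -0.0307.

-0.031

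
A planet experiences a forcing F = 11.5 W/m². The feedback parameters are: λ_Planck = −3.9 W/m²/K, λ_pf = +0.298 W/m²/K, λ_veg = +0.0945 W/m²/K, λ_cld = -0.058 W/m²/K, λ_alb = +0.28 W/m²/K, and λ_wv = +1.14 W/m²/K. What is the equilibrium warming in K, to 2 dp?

Net feedback parameter λ = (−3.9) + (+0.298) + (+0.0945) + (-0.058) + (+0.28) + (+1.14) = -2.1455 W/m²/K.
ΔT = −F/λ = −11.5/(-2.1455) = 5.36 K.

5.36 K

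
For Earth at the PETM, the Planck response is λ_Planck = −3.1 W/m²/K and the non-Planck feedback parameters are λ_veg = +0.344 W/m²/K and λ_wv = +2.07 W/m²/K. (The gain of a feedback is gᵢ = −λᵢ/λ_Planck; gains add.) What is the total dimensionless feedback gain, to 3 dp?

0.779

Convert to gains: g_veg = 0.344/3.1 = 0.111; g_wv = 2.07/3.1 = 0.6677.
Total gain g = 0.7787.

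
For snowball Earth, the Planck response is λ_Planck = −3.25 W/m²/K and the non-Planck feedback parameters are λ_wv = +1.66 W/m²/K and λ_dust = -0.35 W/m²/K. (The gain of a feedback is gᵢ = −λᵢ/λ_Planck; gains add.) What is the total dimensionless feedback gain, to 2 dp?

Convert to gains: g_wv = 1.66/3.25 = 0.5108; g_dust = -0.35/3.25 = -0.1077.
Total gain g = 0.4031.

0.40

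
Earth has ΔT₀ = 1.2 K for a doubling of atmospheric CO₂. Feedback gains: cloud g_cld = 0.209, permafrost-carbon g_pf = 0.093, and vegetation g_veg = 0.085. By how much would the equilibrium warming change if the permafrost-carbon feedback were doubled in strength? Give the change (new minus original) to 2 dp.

Original: g = 0.387, ΔT = 1.2/(1−0.387) = 1.9576 K.
With doubled permafrost-carbon: g' = 0.48, ΔT' = 1.2/(1−0.48) = 2.3077 K.
Change = 2.3077 − 1.9576 = 0.35 K.

0.35 K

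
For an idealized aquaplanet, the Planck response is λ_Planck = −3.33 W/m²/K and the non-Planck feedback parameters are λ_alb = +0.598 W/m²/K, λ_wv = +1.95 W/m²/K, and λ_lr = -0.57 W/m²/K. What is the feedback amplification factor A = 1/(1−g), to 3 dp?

Convert to gains: g_alb = 0.598/3.33 = 0.1796; g_wv = 1.95/3.33 = 0.5856; g_lr = -0.57/3.33 = -0.1712.
Total gain g = 0.594.
A = 1/(1 − 0.594) = 2.463.

2.463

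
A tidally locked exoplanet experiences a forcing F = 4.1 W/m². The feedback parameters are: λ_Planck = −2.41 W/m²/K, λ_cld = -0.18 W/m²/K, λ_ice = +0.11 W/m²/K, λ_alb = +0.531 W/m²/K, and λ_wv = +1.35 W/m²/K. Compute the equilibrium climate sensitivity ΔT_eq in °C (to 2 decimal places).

Net feedback parameter λ = (−2.41) + (-0.18) + (+0.11) + (+0.531) + (+1.35) = -0.599 W/m²/K.
ΔT = −F/λ = −4.1/(-0.599) = 6.84 °C.

6.84 °C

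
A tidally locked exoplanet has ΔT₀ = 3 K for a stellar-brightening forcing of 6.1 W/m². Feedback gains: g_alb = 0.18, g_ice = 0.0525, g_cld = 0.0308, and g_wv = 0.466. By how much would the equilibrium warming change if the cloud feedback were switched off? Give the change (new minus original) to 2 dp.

-1.13 K

Original: g = 0.7293, ΔT = 3/(1−0.7293) = 11.0824 K.
Without cloud: g' = 0.6985, ΔT' = 3/(1−0.6985) = 9.9502 K.
Change = 9.9502 − 11.0824 = -1.13 K.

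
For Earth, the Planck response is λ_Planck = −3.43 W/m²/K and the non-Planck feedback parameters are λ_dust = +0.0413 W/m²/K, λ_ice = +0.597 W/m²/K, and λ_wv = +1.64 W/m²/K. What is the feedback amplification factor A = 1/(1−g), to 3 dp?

Convert to gains: g_dust = 0.0413/3.43 = 0.01204; g_ice = 0.597/3.43 = 0.1741; g_wv = 1.64/3.43 = 0.4781.
Total gain g = 0.66424.
A = 1/(1 − 0.66424) = 2.978.

2.978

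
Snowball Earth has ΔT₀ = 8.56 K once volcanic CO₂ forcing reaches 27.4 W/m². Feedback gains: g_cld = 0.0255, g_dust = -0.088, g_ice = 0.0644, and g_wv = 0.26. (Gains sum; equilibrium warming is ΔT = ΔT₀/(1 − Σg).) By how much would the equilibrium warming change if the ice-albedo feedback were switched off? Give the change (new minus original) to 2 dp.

-0.93 K

Original: g = 0.2619, ΔT = 8.56/(1−0.2619) = 11.5973 K.
Without ice-albedo: g' = 0.1975, ΔT' = 8.56/(1−0.1975) = 10.6667 K.
Change = 10.6667 − 11.5973 = -0.93 K.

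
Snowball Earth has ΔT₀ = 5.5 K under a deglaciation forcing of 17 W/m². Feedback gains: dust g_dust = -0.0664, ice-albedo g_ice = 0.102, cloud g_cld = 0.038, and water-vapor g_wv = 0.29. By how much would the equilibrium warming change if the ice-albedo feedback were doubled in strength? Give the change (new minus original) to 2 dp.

1.65 K

Original: g = 0.3636, ΔT = 5.5/(1−0.3636) = 8.6424 K.
With doubled ice-albedo: g' = 0.4656, ΔT' = 5.5/(1−0.4656) = 10.2919 K.
Change = 10.2919 − 8.6424 = 1.65 K.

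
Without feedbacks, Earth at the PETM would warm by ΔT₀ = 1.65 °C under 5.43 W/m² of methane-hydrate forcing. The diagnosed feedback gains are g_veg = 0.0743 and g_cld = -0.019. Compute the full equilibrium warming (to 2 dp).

1.75 °C

Total gain g = 0.0743 − 0.019 = 0.0553.
Amplification A = 1/(1 − 0.0553) = 1.059.
ΔT = 1.65 × 1.059 = 1.75 °C.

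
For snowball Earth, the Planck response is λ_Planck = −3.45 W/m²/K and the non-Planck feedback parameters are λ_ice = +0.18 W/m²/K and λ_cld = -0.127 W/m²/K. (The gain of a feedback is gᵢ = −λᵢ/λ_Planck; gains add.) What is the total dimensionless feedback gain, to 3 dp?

0.015

Convert to gains: g_ice = 0.18/3.45 = 0.05217; g_cld = -0.127/3.45 = -0.03681.
Total gain g = 0.01536.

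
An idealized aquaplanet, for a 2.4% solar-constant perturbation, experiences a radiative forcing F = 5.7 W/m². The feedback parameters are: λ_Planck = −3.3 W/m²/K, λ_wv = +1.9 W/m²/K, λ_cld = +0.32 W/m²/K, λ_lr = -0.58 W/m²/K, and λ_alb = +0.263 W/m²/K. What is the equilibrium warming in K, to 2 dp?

4.08 K

Net feedback parameter λ = (−3.3) + (+1.9) + (+0.32) + (-0.58) + (+0.263) = -1.397 W/m²/K.
ΔT = −F/λ = −5.7/(-1.397) = 4.08 K.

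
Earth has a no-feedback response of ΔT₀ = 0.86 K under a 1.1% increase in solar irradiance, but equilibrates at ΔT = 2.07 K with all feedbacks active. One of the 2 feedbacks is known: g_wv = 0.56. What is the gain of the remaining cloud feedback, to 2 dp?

Amplification A = ΔT/ΔT₀ = 2.07/0.86 = 2.407.
Total gain g = 1 − 1/A = 1 − 1/2.407 = 0.5845.
The known gain is 0.56.
g_cld = 0.5845 − 0.56 = 0.02.

0.02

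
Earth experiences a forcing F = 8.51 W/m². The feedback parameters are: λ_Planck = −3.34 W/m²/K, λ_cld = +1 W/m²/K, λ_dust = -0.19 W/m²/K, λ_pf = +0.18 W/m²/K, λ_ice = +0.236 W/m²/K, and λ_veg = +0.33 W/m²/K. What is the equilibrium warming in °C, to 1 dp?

4.8 °C

Net feedback parameter λ = (−3.34) + (+1) + (-0.19) + (+0.18) + (+0.236) + (+0.33) = -1.784 W/m²/K.
ΔT = −F/λ = −8.51/(-1.784) = 4.8 °C.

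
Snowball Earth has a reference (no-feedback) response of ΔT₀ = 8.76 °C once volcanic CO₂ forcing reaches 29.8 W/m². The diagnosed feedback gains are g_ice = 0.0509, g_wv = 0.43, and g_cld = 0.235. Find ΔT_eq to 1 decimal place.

30.8 °C

Total gain g = 0.0509 + 0.43 + 0.235 = 0.7159.
Amplification A = 1/(1 − 0.7159) = 3.52.
ΔT = 8.76 × 3.52 = 30.8 °C.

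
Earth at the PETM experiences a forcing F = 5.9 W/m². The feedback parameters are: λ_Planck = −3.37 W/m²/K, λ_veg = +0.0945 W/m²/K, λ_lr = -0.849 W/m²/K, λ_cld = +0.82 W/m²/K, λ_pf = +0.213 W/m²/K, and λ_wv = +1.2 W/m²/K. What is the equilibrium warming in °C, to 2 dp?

3.12 °C

Net feedback parameter λ = (−3.37) + (+0.0945) + (-0.849) + (+0.82) + (+0.213) + (+1.2) = -1.8915 W/m²/K.
ΔT = −F/λ = −5.9/(-1.8915) = 3.12 °C.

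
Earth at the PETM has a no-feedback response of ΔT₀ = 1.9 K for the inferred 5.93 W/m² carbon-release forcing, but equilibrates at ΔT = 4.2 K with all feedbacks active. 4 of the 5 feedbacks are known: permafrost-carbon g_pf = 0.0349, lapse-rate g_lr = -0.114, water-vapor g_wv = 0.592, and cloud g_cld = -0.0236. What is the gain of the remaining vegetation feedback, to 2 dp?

0.06

Amplification A = ΔT/ΔT₀ = 4.2/1.9 = 2.211.
Total gain g = 1 − 1/A = 1 − 1/2.211 = 0.5477.
Known gains sum to 0.0349 − 0.114 + 0.592 − 0.0236 = 0.4893.
g_veg = 0.5477 − 0.4893 = 0.06.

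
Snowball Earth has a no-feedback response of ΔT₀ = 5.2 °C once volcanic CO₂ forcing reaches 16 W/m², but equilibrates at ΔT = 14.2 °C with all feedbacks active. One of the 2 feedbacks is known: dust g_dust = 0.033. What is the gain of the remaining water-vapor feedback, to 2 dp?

Amplification A = ΔT/ΔT₀ = 14.2/5.2 = 2.731.
Total gain g = 1 − 1/A = 1 − 1/2.731 = 0.6338.
The known gain is 0.033.
g_wv = 0.6338 − 0.033 = 0.60.

0.60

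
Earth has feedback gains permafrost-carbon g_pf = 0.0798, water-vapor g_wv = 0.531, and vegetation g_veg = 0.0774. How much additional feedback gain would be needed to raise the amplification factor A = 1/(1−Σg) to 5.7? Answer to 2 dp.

Current total gain = 0.6882.
Target gain for A = 5.7: g* = 1 − 1/5.7 = 0.8246.
Additional gain needed = 0.8246 − 0.6882 = 0.14.

0.14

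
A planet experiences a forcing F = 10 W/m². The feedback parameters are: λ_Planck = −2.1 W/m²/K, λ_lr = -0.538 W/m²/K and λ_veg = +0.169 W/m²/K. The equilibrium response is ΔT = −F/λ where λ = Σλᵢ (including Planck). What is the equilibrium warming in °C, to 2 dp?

4.05 °C

Net feedback parameter λ = (−2.1) + (-0.538) + (+0.169) = -2.469 W/m²/K.
ΔT = −F/λ = −10/(-2.469) = 4.05 °C.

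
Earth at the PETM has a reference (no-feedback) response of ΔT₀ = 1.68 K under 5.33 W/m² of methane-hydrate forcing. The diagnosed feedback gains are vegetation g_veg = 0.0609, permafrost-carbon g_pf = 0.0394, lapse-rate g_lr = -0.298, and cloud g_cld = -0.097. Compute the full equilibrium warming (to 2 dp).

1.30 K

Total gain g = 0.0609 + 0.0394 − 0.298 − 0.097 = -0.2947.
Amplification A = 1/(1 + 0.2947) = 0.7724.
ΔT = 1.68 × 0.7724 = 1.30 K.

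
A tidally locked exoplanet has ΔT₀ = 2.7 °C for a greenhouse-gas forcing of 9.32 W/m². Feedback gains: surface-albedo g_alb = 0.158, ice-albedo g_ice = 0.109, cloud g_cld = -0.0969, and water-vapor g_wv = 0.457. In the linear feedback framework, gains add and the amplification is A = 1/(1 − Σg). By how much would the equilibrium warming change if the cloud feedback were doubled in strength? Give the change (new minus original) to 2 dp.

-1.49 °C

Original: g = 0.6271, ΔT = 2.7/(1−0.6271) = 7.2405 °C.
With doubled cloud: g' = 0.5302, ΔT' = 2.7/(1−0.5302) = 5.7471 °C.
Change = 5.7471 − 7.2405 = -1.49 °C.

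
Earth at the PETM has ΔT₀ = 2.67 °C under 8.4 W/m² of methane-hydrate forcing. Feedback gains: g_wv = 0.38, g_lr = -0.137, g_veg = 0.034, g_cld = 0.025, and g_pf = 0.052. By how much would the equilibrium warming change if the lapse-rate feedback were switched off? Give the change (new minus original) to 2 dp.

Original: g = 0.354, ΔT = 2.67/(1−0.354) = 4.1331 °C.
Without lapse-rate: g' = 0.491, ΔT' = 2.67/(1−0.491) = 5.2456 °C.
Change = 5.2456 − 4.1331 = 1.11 °C.

1.11 °C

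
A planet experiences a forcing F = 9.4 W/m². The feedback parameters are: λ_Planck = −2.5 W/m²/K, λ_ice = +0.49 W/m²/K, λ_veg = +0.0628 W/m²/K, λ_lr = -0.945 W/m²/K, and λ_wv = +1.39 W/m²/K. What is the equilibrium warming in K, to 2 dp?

Net feedback parameter λ = (−2.5) + (+0.49) + (+0.0628) + (-0.945) + (+1.39) = -1.5022 W/m²/K.
ΔT = −F/λ = −9.4/(-1.5022) = 6.26 K.

6.26 K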